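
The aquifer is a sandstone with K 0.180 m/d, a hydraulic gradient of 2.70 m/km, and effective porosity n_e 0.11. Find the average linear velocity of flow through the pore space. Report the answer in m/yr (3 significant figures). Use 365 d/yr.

q = Ki = 0.180 × 0.0027 = 4.860e-4 m/d
v = Ki/n = 0.180·0.0027/0.11 = 0.004418 m/d
   = 0.004418 × 365 = 1.61 m/yr

1.61 m/yr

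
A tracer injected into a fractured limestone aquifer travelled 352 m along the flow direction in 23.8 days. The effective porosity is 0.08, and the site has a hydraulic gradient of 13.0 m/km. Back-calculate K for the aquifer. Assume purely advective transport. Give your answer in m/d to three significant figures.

v = L / t = 352 / 23.8 = 14.79 m/d
K = v · n / i = 14.79 × 0.08 / 0.013 = 91.0 m/d

91.0 m/d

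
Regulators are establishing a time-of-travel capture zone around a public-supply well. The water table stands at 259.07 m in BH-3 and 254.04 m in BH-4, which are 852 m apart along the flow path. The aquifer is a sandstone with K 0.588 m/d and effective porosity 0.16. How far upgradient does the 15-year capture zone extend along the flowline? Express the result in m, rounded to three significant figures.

Hydraulic gradient i = (259.07 − 254.04) / 852 = 5.03 / 852 = 0.005904
Darcy flux q = K·i = 0.588 × 0.005904 = 0.003471 m/d
Average linear velocity = 0.003471 / 0.16 = 0.02170 m/d
T = 15 yr × 365 = 5475 d
L = v × T = 0.02170 × 5475 = 118.8 m

119 m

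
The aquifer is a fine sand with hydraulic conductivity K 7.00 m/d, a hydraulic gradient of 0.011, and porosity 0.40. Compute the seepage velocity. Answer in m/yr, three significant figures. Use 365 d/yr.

Darcy flux q = K·i = 7.00 × 0.011 = 0.07700 m/d
v_s = q/n_e = 0.07700/0.40 = 0.1925 m/d
   = 0.1925 × 365 = 70.3 m/yr

70.3 m/yr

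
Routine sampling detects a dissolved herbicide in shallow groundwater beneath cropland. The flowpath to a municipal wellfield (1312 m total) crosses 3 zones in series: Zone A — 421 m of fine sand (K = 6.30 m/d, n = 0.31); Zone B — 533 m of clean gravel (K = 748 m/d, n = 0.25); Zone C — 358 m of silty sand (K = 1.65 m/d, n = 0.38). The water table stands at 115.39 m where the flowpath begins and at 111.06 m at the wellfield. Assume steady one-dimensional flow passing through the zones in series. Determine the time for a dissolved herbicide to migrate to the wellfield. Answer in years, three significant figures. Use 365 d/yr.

72.0 years

Total head drop ΔH = 115.39 − 111.06 = 4.33 m
Steady 1-D flow in series ⇒ the Darcy flux q is identical in every zone and the zone head losses add (resistances L/K in series).
Σ(L/K) = 421/6.30 + 533/748 + 358/1.65 = 66.83 + 0.7126 + 217.0 = 284.5 d
q = ΔH / Σ(L/K) = 4.33 / 284.5 = 0.01522 m/d (same in every zone)
Zone A: v = q/n = 0.01522/0.31 = 0.04909 m/d → t_A = 421/0.04909 = 8575 d
Zone B: v = q/n = 0.01522/0.25 = 0.06088 m/d → t_B = 533/0.06088 = 8755 d
Zone C: v = q/n = 0.01522/0.38 = 0.04005 m/d → t_C = 358/0.04005 = 8939 d
Total t = 8575 + 8755 + 8939 = 26270 d
   = 26270 / 365 = 72.0 yr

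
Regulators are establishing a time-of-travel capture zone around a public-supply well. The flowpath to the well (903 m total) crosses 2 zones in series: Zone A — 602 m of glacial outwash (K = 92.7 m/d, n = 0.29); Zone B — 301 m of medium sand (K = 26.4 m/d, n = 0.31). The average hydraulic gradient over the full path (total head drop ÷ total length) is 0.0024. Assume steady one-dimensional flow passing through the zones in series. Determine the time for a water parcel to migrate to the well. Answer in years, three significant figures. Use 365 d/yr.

For zones in series the flux q is common to all zones; the equivalent conductivity is the harmonic (thickness-weighted) mean, K_eq = L_total / Σ(L_j/K_j).
Σ(L/K) = 602/92.7 + 301/26.4 = 6.494 + 11.40 = 17.90 d
K_eq = L_total / Σ(L/K) = 903 / 17.90 = 50.46 m/d
q = K_eq · i = 50.46 × 0.0024 = 0.1211 m/d (same in every zone)
Zone A: v = q/n = 0.1211/0.29 = 0.4176 m/d → t_A = 602/0.4176 = 1442 d
Zone B: v = q/n = 0.1211/0.31 = 0.3907 m/d → t_B = 301/0.3907 = 770.5 d
Total t = 1442 + 770.5 = 2212 d
   = 2212 / 365 = 6.06 yr

6.06 years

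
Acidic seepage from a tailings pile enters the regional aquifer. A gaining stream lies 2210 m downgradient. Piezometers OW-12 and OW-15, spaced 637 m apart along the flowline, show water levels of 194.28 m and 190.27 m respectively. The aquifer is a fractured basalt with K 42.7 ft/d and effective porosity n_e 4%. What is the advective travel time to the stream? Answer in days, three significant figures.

Hydraulic gradient i = (194.28 − 190.27) / 637 = 4.01 / 637 = 0.006295
K = 42.7 ft/d × 0.3048 = 13.01 m/d
Specific discharge q = 13.01 × 0.006295 = 0.08193 m/d
v_s = q/n_e = 0.08193/0.04 = 2.048 m/d
t = L / v = 2210 / 2.048 = 1079 d

1080 days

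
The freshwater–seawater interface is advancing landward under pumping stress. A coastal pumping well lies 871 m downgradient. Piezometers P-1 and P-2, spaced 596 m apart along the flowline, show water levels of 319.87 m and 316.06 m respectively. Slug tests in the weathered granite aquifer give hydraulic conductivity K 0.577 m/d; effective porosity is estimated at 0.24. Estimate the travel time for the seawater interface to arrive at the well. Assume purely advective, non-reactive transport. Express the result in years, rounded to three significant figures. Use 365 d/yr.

Hydraulic gradient i = (319.87 − 316.06) / 596 = 3.81 / 596 = 0.006393
Specific discharge q = 0.577 × 0.006393 = 0.003689 m/d
v = Ki/n = 0.577·0.006393/0.24 = 0.01537 m/d
t = L / v = 871 / 0.01537 = 56670 d
   = 56670 / 365 = 155 yr

155 years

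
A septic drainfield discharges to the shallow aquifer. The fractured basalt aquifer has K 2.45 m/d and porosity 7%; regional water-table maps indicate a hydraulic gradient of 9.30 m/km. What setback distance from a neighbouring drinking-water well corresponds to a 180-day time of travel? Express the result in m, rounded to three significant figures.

q = Ki = 2.45 × 0.0093 = 0.02279 m/d
Seepage velocity v = q / n = 0.02279 / 0.07 = 0.3255 m/d
L = v × T = 0.3255 × 180 = 58.59 m

58.6 m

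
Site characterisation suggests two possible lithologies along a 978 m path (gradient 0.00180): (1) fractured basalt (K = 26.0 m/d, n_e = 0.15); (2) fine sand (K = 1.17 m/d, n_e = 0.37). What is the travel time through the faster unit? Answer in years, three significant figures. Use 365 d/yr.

Unit 1 (fractured basalt): v = 26.0×0.0018/0.15 = 0.3120 m/d, t = 978/0.3120 = 3135 d
Unit 2 (fine sand): v = 1.17×0.0018/0.37 = 0.005692 m/d, t = 978/0.005692 = 171800 d
Faster: 3135 d / 365 = 8.59 yr

8.59 years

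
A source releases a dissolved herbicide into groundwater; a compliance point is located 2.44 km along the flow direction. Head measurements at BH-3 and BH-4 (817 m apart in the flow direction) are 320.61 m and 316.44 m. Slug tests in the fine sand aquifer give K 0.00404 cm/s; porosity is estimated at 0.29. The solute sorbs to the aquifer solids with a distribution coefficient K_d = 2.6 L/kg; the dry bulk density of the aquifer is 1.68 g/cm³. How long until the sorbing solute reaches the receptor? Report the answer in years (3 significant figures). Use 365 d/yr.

1750 years

Hydraulic gradient i = (320.61 − 316.44) / 817 = 4.17 / 817 = 0.005104
K = 0.00404 cm/s × 864 = 3.491 m/d
Darcy flux q = K·i = 3.491 × 0.005104 = 0.01782 m/d
Average linear velocity = 0.01782 / 0.29 = 0.06143 m/d
Retardation R = 1 + ρ_b·K_d/n = 1 + 1.68×2.6/0.29 = 16.06
Contaminant velocity v_c = v/R = 0.06143/16.06 = 0.003825 m/d
L = 2.44 km = 2440 m
t = L/v_c = 2440/0.003825 = 637900 d
   = 637900/365 = 1750 yr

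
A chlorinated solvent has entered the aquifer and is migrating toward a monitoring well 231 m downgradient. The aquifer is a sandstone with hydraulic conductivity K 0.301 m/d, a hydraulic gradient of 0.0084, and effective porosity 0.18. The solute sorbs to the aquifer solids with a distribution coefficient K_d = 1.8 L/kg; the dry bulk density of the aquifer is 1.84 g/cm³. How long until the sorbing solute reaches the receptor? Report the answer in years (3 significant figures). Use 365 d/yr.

Specific discharge q = 0.301 × 0.0084 = 0.002528 m/d
v_s = q/n_e = 0.002528/0.18 = 0.01405 m/d
Retardation R = 1 + ρ_b·K_d/n = 1 + 1.84×1.8/0.18 = 19.40
Contaminant velocity v_c = v/R = 0.01405/19.40 = 7.241e-4 m/d
t = L/v_c = 231/7.241e-4 = 319000 d
   = 319000/365 = 874 yr

874 years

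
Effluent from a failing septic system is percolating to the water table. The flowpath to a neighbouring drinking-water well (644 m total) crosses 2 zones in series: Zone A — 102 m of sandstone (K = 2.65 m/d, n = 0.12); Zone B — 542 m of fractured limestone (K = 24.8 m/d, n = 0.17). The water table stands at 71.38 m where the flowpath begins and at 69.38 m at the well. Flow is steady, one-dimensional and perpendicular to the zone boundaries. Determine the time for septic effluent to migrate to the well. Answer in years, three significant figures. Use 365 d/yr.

Total head drop ΔH = 71.38 − 69.38 = 2.00 m
Continuity: the same q passes through each zone, so ΔH = q·Σ(L_j/K_j) — the zones act as resistances in series.
Σ(L/K) = 102/2.65 + 542/24.8 = 38.49 + 21.85 = 60.35 d
q = ΔH / Σ(L/K) = 2.00 / 60.35 = 0.03314 m/d (same in every zone)
Zone A: v = q/n = 0.03314/0.12 = 0.2762 m/d → t_A = 102/0.2762 = 369.3 d
Zone B: v = q/n = 0.03314/0.17 = 0.1950 m/d → t_B = 542/0.1950 = 2780 d
Total t = 369.3 + 2780 = 3149 d
   = 3149 / 365 = 8.63 yr

8.63 years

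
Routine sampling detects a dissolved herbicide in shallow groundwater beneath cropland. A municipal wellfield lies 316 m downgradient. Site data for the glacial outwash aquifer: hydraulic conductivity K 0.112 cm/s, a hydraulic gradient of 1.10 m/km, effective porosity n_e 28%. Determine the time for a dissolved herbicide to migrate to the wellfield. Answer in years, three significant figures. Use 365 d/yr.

K = 0.112 cm/s × 864 = 96.77 m/d
Specific discharge q = 96.77 × 0.0011 = 0.1064 m/d
v = Ki/n = 96.77·0.0011/0.28 = 0.3802 m/d
t = L / v = 316 / 0.3802 = 831.2 d
   = 831.2 / 365 = 2.28 yr

2.28 years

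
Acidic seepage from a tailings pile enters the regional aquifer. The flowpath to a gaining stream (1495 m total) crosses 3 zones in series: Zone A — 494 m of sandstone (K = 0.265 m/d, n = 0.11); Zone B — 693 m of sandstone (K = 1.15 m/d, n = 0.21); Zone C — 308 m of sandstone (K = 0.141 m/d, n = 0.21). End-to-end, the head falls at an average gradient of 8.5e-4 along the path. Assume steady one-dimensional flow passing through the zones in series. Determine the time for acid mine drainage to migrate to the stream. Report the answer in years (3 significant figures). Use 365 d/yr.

2650 years

Steady 1-D flow in series ⇒ the Darcy flux q is identical in every zone and the zone head losses add (resistances L/K in series).
Σ(L/K) = 494/0.265 + 693/1.15 + 308/0.141 = 1864 + 602.6 + 2184 = 4651 d
K_eq = L_total / Σ(L/K) = 1495 / 4651 = 0.3214 m/d
q = K_eq · i = 0.3214 × 8.5e-4 = 2.732e-4 m/d (same in every zone)
Zone A: v = q/n = 2.732e-4/0.11 = 0.002484 m/d → t_A = 494/0.002484 = 198900 d
Zone B: v = q/n = 2.732e-4/0.21 = 0.001301 m/d → t_B = 693/0.001301 = 532700 d
Zone C: v = q/n = 2.732e-4/0.21 = 0.001301 m/d → t_C = 308/0.001301 = 236700 d
Total t = 198900 + 532700 + 236700 = 968300 d
   = 968300 / 365 = 2650 yr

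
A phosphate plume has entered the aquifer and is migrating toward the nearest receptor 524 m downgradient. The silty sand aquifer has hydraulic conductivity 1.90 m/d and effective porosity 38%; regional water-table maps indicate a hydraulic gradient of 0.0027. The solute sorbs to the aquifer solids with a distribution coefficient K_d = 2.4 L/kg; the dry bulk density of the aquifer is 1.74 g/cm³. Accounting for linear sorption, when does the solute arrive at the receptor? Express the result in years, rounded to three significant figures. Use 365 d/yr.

q = Ki = 1.90 × 0.0027 = 0.005130 m/d
v_s = q/n_e = 0.005130/0.38 = 0.01350 m/d
Retardation R = 1 + ρ_b·K_d/n = 1 + 1.74×2.4/0.38 = 11.99
Contaminant velocity v_c = v/R = 0.01350/11.99 = 0.001126 m/d
t = L/v_c = 524/0.001126 = 465400 d
   = 465400/365 = 1270 yr

1270 years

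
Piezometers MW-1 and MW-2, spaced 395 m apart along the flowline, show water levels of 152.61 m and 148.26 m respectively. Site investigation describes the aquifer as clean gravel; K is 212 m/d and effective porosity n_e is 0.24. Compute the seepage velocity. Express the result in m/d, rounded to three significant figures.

Hydraulic gradient i = (152.61 − 148.26) / 395 = 4.35 / 395 = 0.01101
Darcy flux q = K·i = 212 × 0.01101 = 2.335 m/d
v_s = q/n_e = 2.335/0.24 = 9.728 m/d

9.73 m/d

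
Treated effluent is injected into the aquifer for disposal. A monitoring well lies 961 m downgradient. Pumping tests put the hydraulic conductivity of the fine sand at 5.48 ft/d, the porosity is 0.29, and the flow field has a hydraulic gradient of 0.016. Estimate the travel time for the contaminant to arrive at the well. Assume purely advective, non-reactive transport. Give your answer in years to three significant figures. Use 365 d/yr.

K = 5.48 ft/d × 0.3048 = 1.670 m/d
Specific discharge q = 1.670 × 0.016 = 0.02672 m/d
Average linear velocity = 0.02672 / 0.29 = 0.09215 m/d
t = L / v = 961 / 0.09215 = 10430 d
   = 10430 / 365 = 28.6 yr

28.6 years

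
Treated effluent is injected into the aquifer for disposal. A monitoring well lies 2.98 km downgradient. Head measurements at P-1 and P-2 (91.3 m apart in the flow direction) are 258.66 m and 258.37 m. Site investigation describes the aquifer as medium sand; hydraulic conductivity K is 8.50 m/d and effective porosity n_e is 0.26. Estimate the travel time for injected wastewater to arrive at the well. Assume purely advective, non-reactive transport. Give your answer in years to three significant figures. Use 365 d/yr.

78.6 years

Hydraulic gradient i = (258.66 − 258.37) / 91.3 = 0.29 / 91.3 = 0.003176
q = Ki = 8.50 × 0.003176 = 0.02700 m/d
v = Ki/n = 8.50·0.003176/0.26 = 0.1038 m/d
L = 2.98 km = 2980 m
t = L / v = 2980 / 0.1038 = 28700 d
   = 28700 / 365 = 78.6 yr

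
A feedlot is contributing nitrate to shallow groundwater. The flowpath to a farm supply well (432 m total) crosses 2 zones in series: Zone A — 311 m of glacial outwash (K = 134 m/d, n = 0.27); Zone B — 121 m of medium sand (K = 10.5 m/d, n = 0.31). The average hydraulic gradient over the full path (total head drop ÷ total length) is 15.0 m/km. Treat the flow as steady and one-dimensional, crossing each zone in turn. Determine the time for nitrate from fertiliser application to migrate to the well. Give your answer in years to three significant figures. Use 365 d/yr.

Steady 1-D flow in series ⇒ the Darcy flux q is identical in every zone and the zone head losses add (resistances L/K in series).
Σ(L/K) = 311/134 + 121/10.5 = 2.321 + 11.52 = 13.84 d
K_eq = L_total / Σ(L/K) = 432 / 13.84 = 31.20 m/d
q = K_eq · i = 31.20 × 0.015 = 0.4680 m/d (same in every zone)
Zone A: v = q/n = 0.4680/0.27 = 1.734 m/d → t_A = 311/1.734 = 179.4 d
Zone B: v = q/n = 0.4680/0.31 = 1.510 m/d → t_B = 121/1.510 = 80.14 d
Total t = 179.4 + 80.14 = 259.5 d
   = 259.5 / 365 = 0.711 yr

0.711 years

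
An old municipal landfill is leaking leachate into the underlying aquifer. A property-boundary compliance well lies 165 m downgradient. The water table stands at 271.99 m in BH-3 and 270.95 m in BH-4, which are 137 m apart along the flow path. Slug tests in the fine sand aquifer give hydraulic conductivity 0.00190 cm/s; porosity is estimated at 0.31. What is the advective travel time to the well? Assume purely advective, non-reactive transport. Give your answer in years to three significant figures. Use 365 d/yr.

11.2 years

Hydraulic gradient i = (271.99 − 270.95) / 137 = 1.04 / 137 = 0.007591
K = 0.00190 cm/s × 864 = 1.642 m/d
Specific discharge q = 1.642 × 0.007591 = 0.01246 m/d
Average linear velocity = 0.01246 / 0.31 = 0.04020 m/d
t = L / v = 165 / 0.04020 = 4105 d
   = 4105 / 365 = 11.2 yr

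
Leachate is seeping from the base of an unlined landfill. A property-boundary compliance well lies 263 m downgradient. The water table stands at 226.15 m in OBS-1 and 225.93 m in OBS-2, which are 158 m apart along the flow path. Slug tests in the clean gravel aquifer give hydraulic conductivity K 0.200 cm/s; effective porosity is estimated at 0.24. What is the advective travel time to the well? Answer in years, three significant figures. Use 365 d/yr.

Hydraulic gradient i = (226.15 − 225.93) / 158 = 0.22 / 158 = 0.001392
K = 0.200 cm/s × 864 = 172.8 m/d
Specific discharge q = 172.8 × 0.001392 = 0.2406 m/d
Average linear velocity = 0.2406 / 0.24 = 1.003 m/d
t = L / v = 263 / 1.003 = 262.3 d
   = 262.3 / 365 = 0.719 yr

0.719 years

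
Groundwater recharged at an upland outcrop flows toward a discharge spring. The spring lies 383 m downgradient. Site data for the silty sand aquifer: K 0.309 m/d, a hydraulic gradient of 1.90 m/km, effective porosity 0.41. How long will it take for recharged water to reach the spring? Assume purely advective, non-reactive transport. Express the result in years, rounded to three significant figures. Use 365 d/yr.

Darcy flux q = K·i = 0.309 × 0.0019 = 5.871e-4 m/d
v = Ki/n = 0.309·0.0019/0.41 = 0.001432 m/d
t = L / v = 383 / 0.001432 = 267500 d
   = 267500 / 365 = 733 yr

733 years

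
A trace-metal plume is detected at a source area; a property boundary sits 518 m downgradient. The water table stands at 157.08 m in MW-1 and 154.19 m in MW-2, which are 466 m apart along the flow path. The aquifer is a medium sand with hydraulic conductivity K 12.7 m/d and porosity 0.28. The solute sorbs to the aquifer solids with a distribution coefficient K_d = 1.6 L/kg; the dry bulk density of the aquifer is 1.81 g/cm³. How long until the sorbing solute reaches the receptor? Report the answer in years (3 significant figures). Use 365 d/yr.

57.2 years

Hydraulic gradient i = (157.08 − 154.19) / 466 = 2.89 / 466 = 0.006202
q = Ki = 12.7 × 0.006202 = 0.07876 m/d
v = Ki/n = 12.7·0.006202/0.28 = 0.2813 m/d
Retardation R = 1 + ρ_b·K_d/n = 1 + 1.81×1.6/0.28 = 11.34
Contaminant velocity v_c = v/R = 0.2813/11.34 = 0.02480 m/d
t = L/v_c = 518/0.02480 = 20890 d
   = 20890/365 = 57.2 yr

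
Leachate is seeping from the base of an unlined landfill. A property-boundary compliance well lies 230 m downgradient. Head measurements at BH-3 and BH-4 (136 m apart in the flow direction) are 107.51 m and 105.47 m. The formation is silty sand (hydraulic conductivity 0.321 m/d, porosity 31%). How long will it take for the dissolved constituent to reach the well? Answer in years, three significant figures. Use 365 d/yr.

40.6 years

Hydraulic gradient i = (107.51 − 105.47) / 136 = 2.04 / 136 = 0.01500
Darcy flux q = K·i = 0.321 × 0.01500 = 0.004815 m/d
v = Ki/n = 0.321·0.01500/0.31 = 0.01553 m/d
t = L / v = 230 / 0.01553 = 14810 d
   = 14810 / 365 = 40.6 yr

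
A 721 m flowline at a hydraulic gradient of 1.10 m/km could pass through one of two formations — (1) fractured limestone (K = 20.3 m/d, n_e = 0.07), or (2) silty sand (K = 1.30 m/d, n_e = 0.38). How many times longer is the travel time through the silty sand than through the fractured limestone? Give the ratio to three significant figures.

84.8

Unit 1 (fractured limestone): v = 20.3×0.0011/0.07 = 0.3190 m/d, t = 721/0.3190 = 2260 d
Unit 2 (silty sand): v = 1.30×0.0011/0.38 = 0.003763 m/d, t = 721/0.003763 = 191600 d
t(silty sand) / t(fractured limestone) = 191600/2260 = 84.8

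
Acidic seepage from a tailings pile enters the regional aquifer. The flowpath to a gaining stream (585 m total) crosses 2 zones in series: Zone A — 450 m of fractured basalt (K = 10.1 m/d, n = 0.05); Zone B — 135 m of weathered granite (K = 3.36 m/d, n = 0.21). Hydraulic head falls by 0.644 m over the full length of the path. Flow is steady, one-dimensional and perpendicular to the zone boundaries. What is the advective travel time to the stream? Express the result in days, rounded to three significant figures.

Continuity: the same q passes through each zone, so ΔH = q·Σ(L_j/K_j) — the zones act as resistances in series.
Σ(L/K) = 450/10.1 + 135/3.36 = 44.55 + 40.18 = 84.73 d
q = ΔH / Σ(L/K) = 0.644 / 84.73 = 0.007600 m/d (same in every zone)
Zone A: v = q/n = 0.007600/0.05 = 0.1520 m/d → t_A = 450/0.1520 = 2960 d
Zone B: v = q/n = 0.007600/0.21 = 0.03619 m/d → t_B = 135/0.03619 = 3730 d
Total t = 2960 + 3730 = 6690 d

6690 days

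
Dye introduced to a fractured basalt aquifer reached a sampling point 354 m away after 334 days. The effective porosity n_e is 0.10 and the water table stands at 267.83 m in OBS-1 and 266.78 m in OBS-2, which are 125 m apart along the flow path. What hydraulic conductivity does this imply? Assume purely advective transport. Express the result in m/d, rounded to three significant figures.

Hydraulic gradient i = (267.83 − 266.78) / 125 = 1.05 / 125 = 0.008400
v = L / t = 354 / 334 = 1.060 m/d
K = v · n / i = 1.060 × 0.10 / 0.008400 = 12.6 m/d

12.6 m/d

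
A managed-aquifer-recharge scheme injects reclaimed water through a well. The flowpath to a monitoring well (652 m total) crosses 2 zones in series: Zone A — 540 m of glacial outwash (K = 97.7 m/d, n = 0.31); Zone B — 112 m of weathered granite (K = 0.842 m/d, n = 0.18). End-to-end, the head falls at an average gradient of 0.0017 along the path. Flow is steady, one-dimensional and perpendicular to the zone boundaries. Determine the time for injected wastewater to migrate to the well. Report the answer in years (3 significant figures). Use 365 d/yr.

64.2 years

Steady 1-D flow in series ⇒ the Darcy flux q is identical in every zone and the zone head losses add (resistances L/K in series).
Σ(L/K) = 540/97.7 + 112/0.842 = 5.527 + 133.0 = 138.5 d
K_eq = L_total / Σ(L/K) = 652 / 138.5 = 4.706 m/d
q = K_eq · i = 4.706 × 0.0017 = 0.008000 m/d (same in every zone)
Zone A: v = q/n = 0.008000/0.31 = 0.02581 m/d → t_A = 540/0.02581 = 20920 d
Zone B: v = q/n = 0.008000/0.18 = 0.04445 m/d → t_B = 112/0.04445 = 2520 d
Total t = 20920 + 2520 = 23440 d
   = 23440 / 365 = 64.2 yr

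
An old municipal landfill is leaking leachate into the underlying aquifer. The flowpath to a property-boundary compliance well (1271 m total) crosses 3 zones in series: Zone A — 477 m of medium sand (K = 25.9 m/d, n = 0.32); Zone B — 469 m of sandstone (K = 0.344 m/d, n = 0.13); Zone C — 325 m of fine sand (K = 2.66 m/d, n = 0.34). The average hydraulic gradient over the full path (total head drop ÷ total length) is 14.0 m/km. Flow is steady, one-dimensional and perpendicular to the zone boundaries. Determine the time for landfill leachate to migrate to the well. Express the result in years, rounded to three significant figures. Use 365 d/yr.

Steady 1-D flow in series ⇒ the Darcy flux q is identical in every zone and the zone head losses add (resistances L/K in series).
Σ(L/K) = 477/25.9 + 469/0.344 + 325/2.66 = 18.42 + 1363 + 122.2 = 1504 d
K_eq = L_total / Σ(L/K) = 1271 / 1504 = 0.8451 m/d
q = K_eq · i = 0.8451 × 0.014 = 0.01183 m/d (same in every zone)
Zone A: v = q/n = 0.01183/0.32 = 0.03697 m/d → t_A = 477/0.03697 = 12900 d
Zone B: v = q/n = 0.01183/0.13 = 0.09101 m/d → t_B = 469/0.09101 = 5153 d
Zone C: v = q/n = 0.01183/0.34 = 0.03480 m/d → t_C = 325/0.03480 = 9340 d
Total t = 12900 + 5153 + 9340 = 27390 d
   = 27390 / 365 = 75.1 yr

75.1 years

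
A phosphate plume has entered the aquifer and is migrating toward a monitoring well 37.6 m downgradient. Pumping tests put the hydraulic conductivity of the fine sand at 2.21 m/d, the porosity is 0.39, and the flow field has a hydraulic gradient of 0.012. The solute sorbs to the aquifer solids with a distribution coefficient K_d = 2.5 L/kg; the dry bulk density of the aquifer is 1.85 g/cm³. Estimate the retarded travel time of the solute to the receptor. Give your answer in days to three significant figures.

q = Ki = 2.21 × 0.012 = 0.02652 m/d
Average linear velocity = 0.02652 / 0.39 = 0.06800 m/d
Retardation R = 1 + ρ_b·K_d/n = 1 + 1.85×2.5/0.39 = 12.86
Contaminant velocity v_c = v/R = 0.06800/12.86 = 0.005288 m/d
t = L/v_c = 37.6/0.005288 = 7110 d

7110 days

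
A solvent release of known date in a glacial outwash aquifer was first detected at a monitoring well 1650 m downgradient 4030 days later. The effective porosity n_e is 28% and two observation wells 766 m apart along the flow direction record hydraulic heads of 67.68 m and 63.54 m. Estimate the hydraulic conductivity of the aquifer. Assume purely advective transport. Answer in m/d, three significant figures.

21.2 m/d

Hydraulic gradient i = (67.68 − 63.54) / 766 = 4.14 / 766 = 0.005405
v = L / t = 1650 / 4030 = 0.4094 m/d
K = v · n / i = 0.4094 × 0.28 / 0.005405 = 21.2 m/d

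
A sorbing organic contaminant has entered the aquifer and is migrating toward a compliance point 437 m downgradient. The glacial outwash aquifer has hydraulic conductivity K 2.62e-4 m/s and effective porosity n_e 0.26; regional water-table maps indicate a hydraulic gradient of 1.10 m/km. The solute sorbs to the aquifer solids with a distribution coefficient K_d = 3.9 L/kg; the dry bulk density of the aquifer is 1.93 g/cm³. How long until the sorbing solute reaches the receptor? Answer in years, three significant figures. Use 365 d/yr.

374 years

K = 2.62e-4 m/s × 86400 s/d = 22.64 m/d
Specific discharge q = 22.64 × 0.0011 = 0.02490 m/d
v = Ki/n = 22.64·0.0011/0.26 = 0.09577 m/d
Retardation R = 1 + ρ_b·K_d/n = 1 + 1.93×3.9/0.26 = 29.95
Contaminant velocity v_c = v/R = 0.09577/29.95 = 0.003198 m/d
t = L/v_c = 437/0.003198 = 136700 d
   = 136700/365 = 374 yr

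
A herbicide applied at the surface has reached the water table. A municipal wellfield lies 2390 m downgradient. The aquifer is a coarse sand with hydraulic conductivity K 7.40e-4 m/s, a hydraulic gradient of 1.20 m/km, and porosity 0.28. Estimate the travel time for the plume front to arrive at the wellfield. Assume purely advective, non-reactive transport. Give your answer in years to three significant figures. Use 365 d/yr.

23.9 years

K = 7.40e-4 m/s × 86400 s/d = 63.94 m/d
Specific discharge q = 63.94 × 0.0012 = 0.07672 m/d
Average linear velocity = 0.07672 / 0.28 = 0.2740 m/d
t = L / v = 2390 / 0.2740 = 8722 d
   = 8722 / 365 = 23.9 yr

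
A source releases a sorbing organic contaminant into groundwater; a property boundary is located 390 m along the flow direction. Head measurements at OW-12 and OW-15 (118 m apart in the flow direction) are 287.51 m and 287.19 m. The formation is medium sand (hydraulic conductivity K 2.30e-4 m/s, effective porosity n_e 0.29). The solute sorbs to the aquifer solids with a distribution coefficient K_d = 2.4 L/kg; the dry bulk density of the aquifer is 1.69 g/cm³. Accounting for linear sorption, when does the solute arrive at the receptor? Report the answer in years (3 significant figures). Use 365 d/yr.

Hydraulic gradient i = (287.51 − 287.19) / 118 = 0.32 / 118 = 0.002712
K = 2.30e-4 m/s × 86400 s/d = 19.87 m/d
Darcy flux q = K·i = 19.87 × 0.002712 = 0.05389 m/d
v_s = q/n_e = 0.05389/0.29 = 0.1858 m/d
Retardation R = 1 + ρ_b·K_d/n = 1 + 1.69×2.4/0.29 = 14.99
Contaminant velocity v_c = v/R = 0.1858/14.99 = 0.01240 m/d
t = L/v_c = 390/0.01240 = 31450 d
   = 31450/365 = 86.2 yr

86.2 years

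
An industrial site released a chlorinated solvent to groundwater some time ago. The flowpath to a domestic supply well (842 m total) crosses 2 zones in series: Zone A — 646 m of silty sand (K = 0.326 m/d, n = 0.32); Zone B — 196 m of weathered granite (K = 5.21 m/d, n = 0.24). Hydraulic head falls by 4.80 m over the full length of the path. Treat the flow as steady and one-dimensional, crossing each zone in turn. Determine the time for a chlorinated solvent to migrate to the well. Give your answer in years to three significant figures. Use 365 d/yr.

Continuity: the same q passes through each zone, so ΔH = q·Σ(L_j/K_j) — the zones act as resistances in series.
Σ(L/K) = 646/0.326 + 196/5.21 = 1982 + 37.62 = 2019 d
q = ΔH / Σ(L/K) = 4.80 / 2019 = 0.002377 m/d (same in every zone)
Zone A: v = q/n = 0.002377/0.32 = 0.007429 m/d → t_A = 646/0.007429 = 86960 d
Zone B: v = q/n = 0.002377/0.24 = 0.009905 m/d → t_B = 196/0.009905 = 19790 d
Total t = 86960 + 19790 = 106700 d
   = 106700 / 365 = 292 yr

292 years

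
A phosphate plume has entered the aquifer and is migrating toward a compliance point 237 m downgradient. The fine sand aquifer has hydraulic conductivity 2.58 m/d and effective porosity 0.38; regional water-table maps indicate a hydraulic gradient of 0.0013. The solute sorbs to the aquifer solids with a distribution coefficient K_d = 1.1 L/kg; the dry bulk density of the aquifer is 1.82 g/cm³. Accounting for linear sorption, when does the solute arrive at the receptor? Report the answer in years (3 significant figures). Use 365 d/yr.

461 years

Darcy flux q = K·i = 2.58 × 0.0013 = 0.003354 m/d
v = Ki/n = 2.58·0.0013/0.38 = 0.008826 m/d
Retardation R = 1 + ρ_b·K_d/n = 1 + 1.82×1.1/0.38 = 6.268
Contaminant velocity v_c = v/R = 0.008826/6.268 = 0.001408 m/d
t = L/v_c = 237/0.001408 = 168300 d
   = 168300/365 = 461 yr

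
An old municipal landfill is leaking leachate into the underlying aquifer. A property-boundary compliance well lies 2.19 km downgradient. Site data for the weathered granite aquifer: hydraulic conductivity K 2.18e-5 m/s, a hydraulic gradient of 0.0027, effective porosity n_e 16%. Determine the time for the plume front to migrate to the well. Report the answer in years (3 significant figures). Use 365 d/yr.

189 years

K = 2.18e-5 m/s × 86400 s/d = 1.884 m/d
Darcy flux q = K·i = 1.884 × 0.0027 = 0.005086 m/d
v_s = q/n_e = 0.005086/0.16 = 0.03178 m/d
L = 2.19 km = 2190 m
t = L / v = 2190 / 0.03178 = 68900 d
   = 68900 / 365 = 189 yr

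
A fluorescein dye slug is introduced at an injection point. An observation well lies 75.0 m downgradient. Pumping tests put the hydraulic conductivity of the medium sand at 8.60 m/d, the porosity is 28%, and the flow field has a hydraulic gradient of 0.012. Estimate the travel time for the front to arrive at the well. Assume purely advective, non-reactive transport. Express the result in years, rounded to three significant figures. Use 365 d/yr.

0.558 years

Specific discharge q = 8.60 × 0.012 = 0.1032 m/d
v = Ki/n = 8.60·0.012/0.28 = 0.3686 m/d
t = L / v = 75.0 / 0.3686 = 203.5 d
   = 203.5 / 365 = 0.558 yr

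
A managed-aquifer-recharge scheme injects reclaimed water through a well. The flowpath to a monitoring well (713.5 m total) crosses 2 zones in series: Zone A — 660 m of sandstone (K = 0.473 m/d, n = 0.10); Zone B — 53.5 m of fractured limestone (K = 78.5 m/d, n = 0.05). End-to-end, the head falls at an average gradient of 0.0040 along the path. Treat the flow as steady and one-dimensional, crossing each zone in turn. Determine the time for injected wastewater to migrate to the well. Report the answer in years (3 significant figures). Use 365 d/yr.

Steady 1-D flow in series ⇒ the Darcy flux q is identical in every zone and the zone head losses add (resistances L/K in series).
Σ(L/K) = 660/0.473 + 53.5/78.5 = 1395 + 0.6815 = 1396 d
K_eq = L_total / Σ(L/K) = 713.5 / 1396 = 0.5111 m/d
q = K_eq · i = 0.5111 × 0.0040 = 0.002044 m/d (same in every zone)
Zone A: v = q/n = 0.002044/0.10 = 0.02044 m/d → t_A = 660/0.02044 = 32280 d
Zone B: v = q/n = 0.002044/0.05 = 0.04089 m/d → t_B = 53.5/0.04089 = 1308 d
Total t = 32280 + 1308 = 33590 d
   = 33590 / 365 = 92.0 yr

92.0 years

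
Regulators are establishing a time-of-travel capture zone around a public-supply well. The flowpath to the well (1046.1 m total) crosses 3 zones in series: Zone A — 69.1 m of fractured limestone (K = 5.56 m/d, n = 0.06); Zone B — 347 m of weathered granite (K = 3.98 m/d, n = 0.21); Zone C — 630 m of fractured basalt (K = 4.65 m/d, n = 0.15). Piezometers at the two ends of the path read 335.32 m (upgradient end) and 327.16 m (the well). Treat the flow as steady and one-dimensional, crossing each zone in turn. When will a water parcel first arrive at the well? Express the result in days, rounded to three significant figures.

4940 days

Total head drop ΔH = 335.32 − 327.16 = 8.16 m
Continuity: the same q passes through each zone, so ΔH = q·Σ(L_j/K_j) — the zones act as resistances in series.
Σ(L/K) = 69.1/5.56 + 347/3.98 + 630/4.65 = 12.43 + 87.19 + 135.5 = 235.1 d
q = ΔH / Σ(L/K) = 8.16 / 235.1 = 0.03471 m/d (same in every zone)
Zone A: v = q/n = 0.03471/0.06 = 0.5785 m/d → t_A = 69.1/0.5785 = 119.5 d
Zone B: v = q/n = 0.03471/0.21 = 0.1653 m/d → t_B = 347/0.1653 = 2099 d
Zone C: v = q/n = 0.03471/0.15 = 0.2314 m/d → t_C = 630/0.2314 = 2723 d
Total t = 119.5 + 2099 + 2723 = 4942 d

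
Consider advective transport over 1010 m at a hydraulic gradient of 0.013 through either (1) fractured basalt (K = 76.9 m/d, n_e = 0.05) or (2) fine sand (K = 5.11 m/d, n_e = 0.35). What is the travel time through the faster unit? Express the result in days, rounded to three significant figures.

Unit 1 (fractured basalt): v = 76.9×0.013/0.05 = 19.99 m/d, t = 1010/19.99 = 50.52 d
Unit 2 (fine sand): v = 5.11×0.013/0.35 = 0.1898 m/d, t = 1010/0.1898 = 5321 d
Faster unit: t = 50.5 d

50.5 days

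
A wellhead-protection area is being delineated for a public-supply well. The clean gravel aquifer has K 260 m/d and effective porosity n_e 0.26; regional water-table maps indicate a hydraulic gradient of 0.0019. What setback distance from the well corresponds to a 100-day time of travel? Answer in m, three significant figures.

q = Ki = 260 × 0.0019 = 0.4940 m/d
v_s = q/n_e = 0.4940/0.26 = 1.900 m/d
L = v × T = 1.900 × 100 = 190.0 m

190 m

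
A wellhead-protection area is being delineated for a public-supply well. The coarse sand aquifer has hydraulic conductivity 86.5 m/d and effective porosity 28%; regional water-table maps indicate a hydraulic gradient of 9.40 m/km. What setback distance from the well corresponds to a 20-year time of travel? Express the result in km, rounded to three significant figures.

21.2 km

Specific discharge q = 86.5 × 0.0094 = 0.8131 m/d
v_s = q/n_e = 0.8131/0.28 = 2.904 m/d
T = 20 yr × 365 = 7300 d
L = v × T = 2.904 × 7300 = 21200 m
   = 21.2 km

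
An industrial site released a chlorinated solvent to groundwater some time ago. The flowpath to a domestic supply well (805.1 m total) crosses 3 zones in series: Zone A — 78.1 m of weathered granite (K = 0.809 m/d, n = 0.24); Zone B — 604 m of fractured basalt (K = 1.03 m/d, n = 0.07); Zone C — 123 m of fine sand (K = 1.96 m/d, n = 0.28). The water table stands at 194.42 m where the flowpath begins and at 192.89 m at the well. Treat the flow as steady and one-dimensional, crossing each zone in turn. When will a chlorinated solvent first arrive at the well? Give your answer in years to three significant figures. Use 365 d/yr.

127 years

Total head drop ΔH = 194.42 − 192.89 = 1.53 m
Steady 1-D flow in series ⇒ the Darcy flux q is identical in every zone and the zone head losses add (resistances L/K in series).
Σ(L/K) = 78.1/0.809 + 604/1.03 + 123/1.96 = 96.54 + 586.4 + 62.76 = 745.7 d
q = ΔH / Σ(L/K) = 1.53 / 745.7 = 0.002052 m/d (same in every zone)
Zone A: v = q/n = 0.002052/0.24 = 0.008549 m/d → t_A = 78.1/0.008549 = 9136 d
Zone B: v = q/n = 0.002052/0.07 = 0.02931 m/d → t_B = 604/0.02931 = 20610 d
Zone C: v = q/n = 0.002052/0.28 = 0.007328 m/d → t_C = 123/0.007328 = 16790 d
Total t = 9136 + 20610 + 16790 = 46530 d
   = 46530 / 365 = 127 yr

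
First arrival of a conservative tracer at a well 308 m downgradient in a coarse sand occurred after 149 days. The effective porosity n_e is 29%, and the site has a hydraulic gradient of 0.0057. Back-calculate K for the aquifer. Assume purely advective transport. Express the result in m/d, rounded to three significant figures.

v = L / t = 308 / 149 = 2.067 m/d
K = v · n / i = 2.067 × 0.29 / 0.0057 = 105 m/d

105 m/d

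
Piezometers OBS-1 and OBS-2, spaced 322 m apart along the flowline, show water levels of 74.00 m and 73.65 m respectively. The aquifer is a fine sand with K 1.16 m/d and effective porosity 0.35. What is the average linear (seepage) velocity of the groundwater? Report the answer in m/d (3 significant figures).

0.00360 m/d

Hydraulic gradient i = (74.00 − 73.65) / 322 = 0.35 / 322 = 0.001087
Specific discharge q = 1.16 × 0.001087 = 0.001261 m/d
v = Ki/n = 1.16·0.001087/0.35 = 0.003602 m/d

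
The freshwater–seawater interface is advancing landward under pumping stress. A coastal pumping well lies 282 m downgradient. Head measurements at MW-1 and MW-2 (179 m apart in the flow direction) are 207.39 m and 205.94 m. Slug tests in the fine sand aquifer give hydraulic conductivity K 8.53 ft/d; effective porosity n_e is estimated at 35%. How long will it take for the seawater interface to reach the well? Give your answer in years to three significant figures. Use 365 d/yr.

Hydraulic gradient i = (207.39 − 205.94) / 179 = 1.45 / 179 = 0.008101
K = 8.53 ft/d × 0.3048 = 2.600 m/d
q = Ki = 2.600 × 0.008101 = 0.02106 m/d
Average linear velocity = 0.02106 / 0.35 = 0.06017 m/d
t = L / v = 282 / 0.06017 = 4686 d
   = 4686 / 365 = 12.8 yr

12.8 years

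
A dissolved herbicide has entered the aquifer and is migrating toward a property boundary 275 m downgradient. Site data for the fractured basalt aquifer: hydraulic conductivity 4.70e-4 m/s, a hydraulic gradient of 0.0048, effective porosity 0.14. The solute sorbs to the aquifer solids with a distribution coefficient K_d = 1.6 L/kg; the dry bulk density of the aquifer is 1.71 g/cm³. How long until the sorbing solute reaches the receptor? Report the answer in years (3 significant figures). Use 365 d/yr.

11.1 years

K = 4.70e-4 m/s × 86400 s/d = 40.61 m/d
Darcy flux q = K·i = 40.61 × 0.0048 = 0.1949 m/d
Average linear velocity = 0.1949 / 0.14 = 1.392 m/d
Retardation R = 1 + ρ_b·K_d/n = 1 + 1.71×1.6/0.14 = 20.54
Contaminant velocity v_c = v/R = 1.392/20.54 = 0.06777 m/d
t = L/v_c = 275/0.06777 = 4058 d
   = 4058/365 = 11.1 yr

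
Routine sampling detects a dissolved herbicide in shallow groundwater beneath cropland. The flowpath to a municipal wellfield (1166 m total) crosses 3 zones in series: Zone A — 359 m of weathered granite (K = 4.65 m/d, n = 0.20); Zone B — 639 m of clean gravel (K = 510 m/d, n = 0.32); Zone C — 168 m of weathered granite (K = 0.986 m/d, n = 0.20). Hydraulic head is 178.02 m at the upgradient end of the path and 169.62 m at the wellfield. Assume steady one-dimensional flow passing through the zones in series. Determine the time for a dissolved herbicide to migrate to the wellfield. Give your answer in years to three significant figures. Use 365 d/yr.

25.2 years

Total head drop ΔH = 178.02 − 169.62 = 8.40 m
Steady 1-D flow in series ⇒ the Darcy flux q is identical in every zone and the zone head losses add (resistances L/K in series).
Σ(L/K) = 359/4.65 + 639/510 + 168/0.986 = 77.20 + 1.253 + 170.4 = 248.8 d
q = ΔH / Σ(L/K) = 8.40 / 248.8 = 0.03376 m/d (same in every zone)
Zone A: v = q/n = 0.03376/0.20 = 0.1688 m/d → t_A = 359/0.1688 = 2127 d
Zone B: v = q/n = 0.03376/0.32 = 0.1055 m/d → t_B = 639/0.1055 = 6058 d
Zone C: v = q/n = 0.03376/0.20 = 0.1688 m/d → t_C = 168/0.1688 = 995.4 d
Total t = 2127 + 6058 + 995.4 = 9180 d
   = 9180 / 365 = 25.2 yr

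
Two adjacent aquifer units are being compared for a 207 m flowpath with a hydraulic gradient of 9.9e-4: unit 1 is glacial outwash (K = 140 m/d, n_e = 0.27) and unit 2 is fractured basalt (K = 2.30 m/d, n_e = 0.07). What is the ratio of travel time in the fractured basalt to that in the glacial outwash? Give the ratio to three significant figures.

Unit 1 (glacial outwash): v = 140×9.9e-4/0.27 = 0.5133 m/d, t = 207/0.5133 = 403.2 d
Unit 2 (fractured basalt): v = 2.30×9.9e-4/0.07 = 0.03253 m/d, t = 207/0.03253 = 6364 d
t(fractured basalt) / t(glacial outwash) = 6364/403.2 = 15.8

15.8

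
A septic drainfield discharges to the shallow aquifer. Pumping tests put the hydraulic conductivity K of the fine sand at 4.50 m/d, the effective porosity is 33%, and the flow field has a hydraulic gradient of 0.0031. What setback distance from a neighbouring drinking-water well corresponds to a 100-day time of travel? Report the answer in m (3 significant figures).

4.23 m

q = Ki = 4.50 × 0.0031 = 0.01395 m/d
v = Ki/n = 4.50·0.0031/0.33 = 0.04227 m/d
L = v × T = 0.04227 × 100 = 4.227 m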